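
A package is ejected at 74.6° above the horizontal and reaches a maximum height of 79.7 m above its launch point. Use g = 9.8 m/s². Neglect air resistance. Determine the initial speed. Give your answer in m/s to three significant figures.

41.0 m/s

At the peak v_y = 0, so v_y0 = √(2gH) = √(2 × 9.80 × 79.7) = 39.52 m/s.
v_y0 = v₀ sin θ ⇒ v₀ = 39.52 / sin 74.6° = 41.00 m/s.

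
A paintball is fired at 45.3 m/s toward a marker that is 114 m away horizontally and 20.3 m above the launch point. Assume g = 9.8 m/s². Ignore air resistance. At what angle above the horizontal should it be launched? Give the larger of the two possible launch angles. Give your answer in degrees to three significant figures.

72.4°

Trajectory: y = x tanθ − g x² (1 + tan²θ)/(2v₀²). With x = 114, y = 20.3, v₀ = 45.3, g = 9.80:
31.03 tan²θ − 114 tanθ + (51.33) = 0.
tanθ = [114 ± √(114² − 4 × 31.03 × (51.33))] / (2 × 31.03) = (114 ± 81.39) / 62.06, giving tanθ = 0.5254 or 3.148.
θ = 27.72° or 72.38°; the larger is 72.38°.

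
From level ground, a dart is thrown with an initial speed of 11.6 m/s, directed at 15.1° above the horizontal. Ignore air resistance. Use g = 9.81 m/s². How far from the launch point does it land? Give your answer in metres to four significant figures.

vₓ = 11.60 cos 15.1° = 11.20 m/s; v_y0 = 11.60 sin 15.1° = 3.022 m/s.
Flight time T = 2 v_y0 / g = 0.6161 s.
Range: R = vₓ T = 11.20 × 0.6161 = 6.900 m.

6.900 m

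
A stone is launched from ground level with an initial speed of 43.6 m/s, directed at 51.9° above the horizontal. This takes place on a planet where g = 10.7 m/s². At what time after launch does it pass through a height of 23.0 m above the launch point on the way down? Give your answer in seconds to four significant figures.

vₓ = 43.60 cos 51.9° = 26.90 m/s; v_y0 = 43.60 sin 51.9° = 34.31 m/s.
Set y = v_y0 t − ½ g t² = 23.0: 5.350 t² − 34.31 t + 23.0 = 0.
Quadratic formula: t = (34.31 ± √685.00) / 10.7 = (34.31 ± 26.17) / 10.7 → t = 0.7605 s or 5.653 s.
The descending-branch root is 5.653 s.

5.653 s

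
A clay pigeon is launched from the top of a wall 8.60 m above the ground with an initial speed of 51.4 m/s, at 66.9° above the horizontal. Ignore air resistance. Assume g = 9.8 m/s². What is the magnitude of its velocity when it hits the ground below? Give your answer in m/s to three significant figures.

Horizontal component vₓ = 51.40 cos 66.9° = 20.17 m/s; vertical v_y0 = 51.40 sin 66.9° = 47.28 m/s.
The projectile lands when y = 8.60 + (47.28) t − ½·9.80·t² = 0. Positive root: t = (47.28 + √(47.28² + 2·9.80·8.60)) / 9.80 = (47.28 + 49.03) / 9.80 = 9.827 s.
Vertical velocity at impact: v_y = v_y0 − g t = 47.28 − 9.80 × 9.827 = −49.03 m/s.
Speed: |v| = √(vₓ² + v_y²) = √(20.17² + 49.03²) = 53.01 m/s.

53.0 m/s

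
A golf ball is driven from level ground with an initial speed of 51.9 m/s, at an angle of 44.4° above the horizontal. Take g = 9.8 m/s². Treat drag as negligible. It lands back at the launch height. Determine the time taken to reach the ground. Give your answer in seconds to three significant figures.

Horizontal component vₓ = 51.90 cos 44.4° = 37.08 m/s; vertical v_y0 = 51.90 sin 44.4° = 36.31 m/s.
Landing at launch height ⇒ T = 2 v_y0 / g = 2 × 36.31 / 9.80 = 7.411 s.

7.41 s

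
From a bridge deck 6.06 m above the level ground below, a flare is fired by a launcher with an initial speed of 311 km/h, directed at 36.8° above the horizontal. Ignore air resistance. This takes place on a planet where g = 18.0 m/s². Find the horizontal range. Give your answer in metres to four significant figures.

405.7 m

Convert: 311 km/h = 311/3.6 = 86.39 m/s.
Components: vₓ = 86.39 cos 36.8° = 69.17 m/s, v_y0 = 86.39 sin 36.8° = 51.75 m/s.
With up positive and y = 0 at the ground: y(t) = 6.06 + (51.75) t − 9.000 t². Setting y = 0 and taking the positive root: t = [51.75 + √(51.75² + 2·18.0·6.06)] / 18.0 = (51.75 + 53.82) / 18.0 = 5.865 s.
Horizontal distance: R = vₓ t = 69.17 × 5.865 = 405.7 m.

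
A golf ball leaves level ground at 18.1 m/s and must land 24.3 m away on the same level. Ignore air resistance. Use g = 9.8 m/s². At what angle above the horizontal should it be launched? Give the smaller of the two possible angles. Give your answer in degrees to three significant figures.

From R = (v₀²/g) sin 2θ: sin 2θ = 9.80 × 24.3 / 327.61 = 0.7269.
2θ = 46.63° or 180° − 46.63° = 133.4°, so θ = 23.31° or 66.69°.
The smaller angle is 23.31°.

23.3°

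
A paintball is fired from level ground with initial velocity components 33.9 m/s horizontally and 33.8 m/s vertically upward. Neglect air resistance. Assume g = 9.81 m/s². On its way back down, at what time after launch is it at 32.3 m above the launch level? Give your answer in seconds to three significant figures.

Height y(t) = 33.80 t − 4.905 t² = 32.3 gives 4.905 t² − 33.80 t + 32.3 = 0.
Quadratic formula: t = (33.80 ± √508.71) / 9.81 = (33.80 ± 22.55) / 9.81 → t = 1.146 s or 5.745 s.
The descending-branch root is 5.745 s.

5.74 s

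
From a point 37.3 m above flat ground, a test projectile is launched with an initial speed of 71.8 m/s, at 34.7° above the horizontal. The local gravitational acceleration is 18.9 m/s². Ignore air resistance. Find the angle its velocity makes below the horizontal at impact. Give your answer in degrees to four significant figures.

43.24°

vₓ = 71.80 cos 34.7° = 59.03 m/s; v_y0 = 71.80 sin 34.7° = 40.87 m/s.
The projectile lands when y = 37.3 + (40.87) t − ½·18.9·t² = 0. Positive root: t = (40.87 + √(40.87² + 2·18.9·37.3)) / 18.9 = (40.87 + 55.50) / 18.9 = 5.099 s.
At impact: v_y = v_y0 − g t = −55.50 m/s; vₓ = 59.03 m/s.
Angle below horizontal: arctan(|v_y|/vₓ) = arctan(55.50/59.03) = 43.24°.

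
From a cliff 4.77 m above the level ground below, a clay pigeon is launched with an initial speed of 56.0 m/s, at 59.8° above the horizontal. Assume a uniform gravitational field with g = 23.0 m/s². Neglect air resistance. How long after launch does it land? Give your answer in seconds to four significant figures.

Components: vₓ = 56.00 cos 59.8° = 28.17 m/s, v_y0 = 56.00 sin 59.8° = 48.40 m/s.
With up positive and y = 0 at the ground: y(t) = 4.77 + (48.40) t − 11.50 t². Setting y = 0 and taking the positive root: t = [48.40 + √(48.40² + 2·23.0·4.77)] / 23.0 = (48.40 + 50.62) / 23.0 = 4.305 s.

4.305 s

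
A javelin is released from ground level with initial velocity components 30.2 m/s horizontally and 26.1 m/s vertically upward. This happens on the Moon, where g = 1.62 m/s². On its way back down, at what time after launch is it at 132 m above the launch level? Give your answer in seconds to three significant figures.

25.9 s

Set y = v_y0 t − ½ g t² = 132: 0.8100 t² − 26.10 t + 132 = 0.
t = [26.10 ± √(26.10² − 2·1.62·132)] / 1.62 = (26.10 ± 15.92) / 1.62, so t = 6.282 s or t = 25.94 s.
The descending-branch root is 25.94 s.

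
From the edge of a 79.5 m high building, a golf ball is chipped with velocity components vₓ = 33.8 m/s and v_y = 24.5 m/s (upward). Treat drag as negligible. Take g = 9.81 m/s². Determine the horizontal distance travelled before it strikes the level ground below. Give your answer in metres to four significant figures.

244.5 m

With up positive and y = 0 at the ground: y(t) = 79.5 + (24.50) t − 4.905 t². Setting y = 0 and taking the positive root: t = [24.50 + √(24.50² + 2·9.81·79.5)] / 9.81 = (24.50 + 46.48) / 9.81 = 7.235 s.
Horizontal distance: R = vₓ t = 33.80 × 7.235 = 244.5 m.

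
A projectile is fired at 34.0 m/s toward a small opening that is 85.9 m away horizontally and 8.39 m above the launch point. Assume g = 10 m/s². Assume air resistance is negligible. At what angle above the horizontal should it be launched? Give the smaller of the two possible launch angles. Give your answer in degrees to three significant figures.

31.2°

Trajectory: y = x tanθ − g x² (1 + tan²θ)/(2v₀²). With x = 85.9, y = 8.39, v₀ = 34.0, g = 10.0:
31.92 tan²θ − 85.9 tanθ + (40.31) = 0.
tanθ = [85.9 ± √(85.9² − 4 × 31.92 × (40.31))] / (2 × 31.92) = (85.9 ± 47.26) / 63.83, giving tanθ = 0.6054 or 2.086.
θ = 31.19° or 64.39°; the smaller is 31.19°.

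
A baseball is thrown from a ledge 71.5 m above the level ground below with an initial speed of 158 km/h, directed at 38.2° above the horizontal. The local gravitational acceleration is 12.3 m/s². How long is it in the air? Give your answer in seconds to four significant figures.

Convert: 158 km/h = 158/3.6 = 43.89 m/s.
vₓ = 43.89 cos 38.2° = 34.49 m/s; v_y0 = 43.89 sin 38.2° = 27.14 m/s.
Vertical motion (up positive, ground at y = 0): 6.150 t² − (27.14) t − 71.5 = 0, so t = (27.14 + √(27.14² + 2·12.3·71.5)) / 12.3 = (27.14 + 49.96) / 12.3 = 6.268 s.

6.268 s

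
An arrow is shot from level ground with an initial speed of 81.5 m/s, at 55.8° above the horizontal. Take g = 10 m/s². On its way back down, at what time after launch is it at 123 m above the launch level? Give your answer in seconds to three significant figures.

Horizontal component vₓ = 81.50 cos 55.8° = 45.81 m/s; vertical v_y0 = 81.50 sin 55.8° = 67.41 m/s.
Set y = v_y0 t − ½ g t² = 123: 5.000 t² − 67.41 t + 123 = 0.
Quadratic formula: t = (67.41 ± √2083.7) / 10.0 = (67.41 ± 45.65) / 10.0 → t = 2.176 s or 11.31 s.
The descending-branch root is 11.31 s.

11.3 s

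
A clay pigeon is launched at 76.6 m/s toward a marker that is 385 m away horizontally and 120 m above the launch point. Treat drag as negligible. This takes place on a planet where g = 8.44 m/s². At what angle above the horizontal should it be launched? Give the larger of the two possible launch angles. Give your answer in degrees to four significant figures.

70.80°

Trajectory: y = x tanθ − g x² (1 + tan²θ)/(2v₀²). With x = 385, y = 120, v₀ = 76.6, g = 8.44:
106.6 tan²θ − 385 tanθ + (226.6) = 0.
tanθ = [385 ± √(385² − 4 × 106.6 × (226.6))] / (2 × 106.6) = (385 ± 227.1) / 213.2, giving tanθ = 0.7404 or 2.871.
θ = 36.51° or 70.80°; the larger is 70.80°.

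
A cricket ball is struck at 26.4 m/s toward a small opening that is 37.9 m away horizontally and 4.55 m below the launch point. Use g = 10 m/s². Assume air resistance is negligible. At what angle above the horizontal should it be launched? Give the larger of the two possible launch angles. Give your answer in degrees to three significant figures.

Trajectory: y = x tanθ − g x² (1 + tan²θ)/(2v₀²). With x = 37.9, y = −4.55, v₀ = 26.4, g = 10.0:
10.30 tan²θ − 37.9 tanθ + (5.755) = 0.
tanθ = [37.9 ± √(37.9² − 4 × 10.30 × (5.755))] / (2 × 10.30) = (37.9 ± 34.63) / 20.61, giving tanθ = 0.1587 or 3.519.
θ = 9.017° or 74.14°; the larger is 74.14°.

74.1°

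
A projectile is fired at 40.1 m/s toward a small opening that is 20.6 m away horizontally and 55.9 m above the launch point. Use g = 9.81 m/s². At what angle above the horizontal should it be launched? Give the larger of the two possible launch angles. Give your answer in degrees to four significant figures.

Trajectory: y = x tanθ − g x² (1 + tan²θ)/(2v₀²). With x = 20.6, y = 55.9, v₀ = 40.1, g = 9.81:
1.294 tan²θ − 20.6 tanθ + (57.19) = 0.
tanθ = [20.6 ± √(20.6² − 4 × 1.294 × (57.19))] / (2 × 1.294) = (20.6 ± 11.32) / 2.589, giving tanθ = 3.583 or 12.33.
θ = 74.41° or 85.36°; the larger is 85.36°.

85.36°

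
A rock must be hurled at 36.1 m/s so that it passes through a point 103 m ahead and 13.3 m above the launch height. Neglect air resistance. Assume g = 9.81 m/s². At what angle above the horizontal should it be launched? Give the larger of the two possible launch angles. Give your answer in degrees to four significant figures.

Trajectory: y = x tanθ − g x² (1 + tan²θ)/(2v₀²). With x = 103, y = 13.3, v₀ = 36.1, g = 9.81:
39.93 tan²θ − 103 tanθ + (53.23) = 0.
tanθ = [103 ± √(103² − 4 × 39.93 × (53.23))] / (2 × 39.93) = (103 ± 45.90) / 79.86, giving tanθ = 0.7150 or 1.865.
θ = 35.56° or 61.79°; the larger is 61.79°.

61.79°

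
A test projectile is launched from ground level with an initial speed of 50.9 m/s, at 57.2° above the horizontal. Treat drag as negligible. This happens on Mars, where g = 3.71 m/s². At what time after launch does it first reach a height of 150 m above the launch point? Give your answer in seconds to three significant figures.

4.31 s

Horizontal component vₓ = 50.90 cos 57.2° = 27.57 m/s; vertical v_y0 = 50.90 sin 57.2° = 42.78 m/s.
Require v_y0 t − ½ g t² = 150, i.e. 1.855 t² − 42.78 t + 150 = 0.
t = [42.78 ± √(42.78² − 2·3.71·150)] / 3.71 = (42.78 ± 26.79) / 3.71, so t = 4.312 s or t = 18.75 s.
The first (ascending) time is 4.312 s.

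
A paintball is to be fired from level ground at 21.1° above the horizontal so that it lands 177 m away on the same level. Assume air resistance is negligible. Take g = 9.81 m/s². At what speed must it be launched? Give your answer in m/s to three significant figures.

Level-ground range: R = v₀² sin(2θ)/g, so v₀ = √(gR / sin 2θ).
v₀ = √(9.81 × 177 / sin 42.20°) = √(1736 / 0.6717) = √2585.0 = 50.84 m/s.

50.8 m/s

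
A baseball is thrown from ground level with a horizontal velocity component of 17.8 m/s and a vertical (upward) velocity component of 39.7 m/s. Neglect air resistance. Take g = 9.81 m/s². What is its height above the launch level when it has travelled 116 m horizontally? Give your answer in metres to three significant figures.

Time to reach x = 116 m: t = x/vₓ = 116/17.80 = 6.517 s.
Height: y = v_y0 t − ½ g t² = 39.70 × 6.517 − 4.905 × 6.517² = 258.7 − 208.3 = 50.41 m.

50.4 m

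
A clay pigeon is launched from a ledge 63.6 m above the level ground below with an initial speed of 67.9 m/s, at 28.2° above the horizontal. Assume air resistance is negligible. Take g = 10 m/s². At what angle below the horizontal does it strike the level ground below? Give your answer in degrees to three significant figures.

Horizontal component vₓ = 67.90 cos 28.2° = 59.84 m/s; vertical v_y0 = 67.90 sin 28.2° = 32.09 m/s.
Vertical motion (up positive, ground at y = 0): 5.000 t² − (32.09) t − 63.6 = 0, so t = (32.09 + √(32.09² + 2·10.0·63.6)) / 10.0 = (32.09 + 47.97) / 10.0 = 8.006 s.
At impact: v_y = v_y0 − g t = −47.97 m/s; vₓ = 59.84 m/s.
Angle below horizontal: arctan(|v_y|/vₓ) = arctan(47.97/59.84) = 38.72°.

38.7°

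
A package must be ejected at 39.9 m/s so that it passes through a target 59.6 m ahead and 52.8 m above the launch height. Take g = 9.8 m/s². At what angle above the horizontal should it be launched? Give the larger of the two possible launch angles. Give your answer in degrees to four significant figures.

Trajectory: y = x tanθ − g x² (1 + tan²θ)/(2v₀²). With x = 59.6, y = 52.8, v₀ = 39.9, g = 9.80:
10.93 tan²θ − 59.6 tanθ + (63.73) = 0.
tanθ = [59.6 ± √(59.6² − 4 × 10.93 × (63.73))] / (2 × 10.93) = (59.6 ± 27.66) / 21.87, giving tanθ = 1.461 or 3.991.
θ = 55.61° or 75.93°; the larger is 75.93°.

75.93°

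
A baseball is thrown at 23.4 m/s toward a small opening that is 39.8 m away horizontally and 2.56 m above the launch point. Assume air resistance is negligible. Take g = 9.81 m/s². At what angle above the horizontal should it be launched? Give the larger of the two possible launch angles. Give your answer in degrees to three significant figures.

66.4°

Trajectory: y = x tanθ − g x² (1 + tan²θ)/(2v₀²). With x = 39.8, y = 2.56, v₀ = 23.4, g = 9.81:
14.19 tan²θ − 39.8 tanθ + (16.75) = 0.
tanθ = [39.8 ± √(39.8² − 4 × 14.19 × (16.75))] / (2 × 14.19) = (39.8 ± 25.17) / 28.38, giving tanθ = 0.5156 or 2.289.
θ = 27.28° or 66.40°; the larger is 66.40°.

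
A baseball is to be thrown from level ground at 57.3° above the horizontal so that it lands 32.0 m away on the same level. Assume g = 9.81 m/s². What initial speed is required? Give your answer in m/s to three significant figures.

18.6 m/s

From R = (v₀² / g) sin 2θ: v₀ = √(gR / sin 2θ).
v₀ = √(9.81 × 32.0 / sin 114.6°) = √(313.9 / 0.9092) = √345.26 = 18.58 m/s.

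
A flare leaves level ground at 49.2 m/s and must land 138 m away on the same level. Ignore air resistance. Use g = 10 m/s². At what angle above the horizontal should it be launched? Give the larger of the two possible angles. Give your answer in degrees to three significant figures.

72.6°

Level-ground range R = v₀² sin(2θ)/g ⇒ sin(2θ) = gR/v₀² = 10.0 × 138 / 49.2² = 0.5701.
2θ = 34.76° or 180° − 34.76° = 145.2°, so θ = 17.38° or 72.62°.
The larger angle is 72.62°.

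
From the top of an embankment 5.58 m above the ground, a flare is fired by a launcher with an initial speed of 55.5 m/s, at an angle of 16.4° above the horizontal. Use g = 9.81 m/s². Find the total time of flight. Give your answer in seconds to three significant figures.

3.52 s

Components: vₓ = 55.50 cos 16.4° = 53.24 m/s, v_y0 = 55.50 sin 16.4° = 15.67 m/s.
The projectile lands when y = 5.58 + (15.67) t − ½·9.81·t² = 0. Positive root: t = (15.67 + √(15.67² + 2·9.81·5.58)) / 9.81 = (15.67 + 18.84) / 9.81 = 3.518 s.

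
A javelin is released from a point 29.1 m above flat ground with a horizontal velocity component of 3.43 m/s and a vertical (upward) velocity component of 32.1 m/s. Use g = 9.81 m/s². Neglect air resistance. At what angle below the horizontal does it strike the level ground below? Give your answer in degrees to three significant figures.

85.1°

The projectile lands when y = 29.1 + (32.10) t − ½·9.81·t² = 0. Positive root: t = (32.10 + √(32.10² + 2·9.81·29.1)) / 9.81 = (32.10 + 40.02) / 9.81 = 7.351 s.
At impact: v_y = v_y0 − g t = −40.02 m/s; vₓ = 3.430 m/s.
Angle below horizontal: arctan(|v_y|/vₓ) = arctan(40.02/3.430) = 85.10°.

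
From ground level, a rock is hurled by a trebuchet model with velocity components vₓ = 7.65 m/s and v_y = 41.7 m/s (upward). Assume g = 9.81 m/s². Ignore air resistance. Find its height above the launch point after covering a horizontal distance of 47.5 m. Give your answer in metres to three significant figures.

At x = 47.5 m, t = x/vₓ = 47.5/7.650 = 6.209 s.
Height: y = v_y0 t − ½ g t² = 41.70 × 6.209 − 4.905 × 6.209² = 258.9 − 189.1 = 69.82 m.

69.8 m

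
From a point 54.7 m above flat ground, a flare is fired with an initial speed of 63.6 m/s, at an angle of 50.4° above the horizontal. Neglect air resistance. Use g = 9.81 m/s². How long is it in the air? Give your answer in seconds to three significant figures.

11.0 s

Horizontal component vₓ = 63.60 cos 50.4° = 40.54 m/s; vertical v_y0 = 63.60 sin 50.4° = 49.00 m/s.
The projectile lands when y = 54.7 + (49.00) t − ½·9.81·t² = 0. Positive root: t = (49.00 + √(49.00² + 2·9.81·54.7)) / 9.81 = (49.00 + 58.95) / 9.81 = 11.00 s.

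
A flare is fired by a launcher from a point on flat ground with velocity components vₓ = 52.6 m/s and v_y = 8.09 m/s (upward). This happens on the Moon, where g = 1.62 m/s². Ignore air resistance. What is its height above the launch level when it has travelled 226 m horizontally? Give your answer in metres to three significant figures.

At x = 226 m, t = x/vₓ = 226/52.60 = 4.297 s.
Height: y = v_y0 t − ½ g t² = 8.090 × 4.297 − 0.8100 × 4.297² = 34.76 − 14.95 = 19.81 m.

19.8 m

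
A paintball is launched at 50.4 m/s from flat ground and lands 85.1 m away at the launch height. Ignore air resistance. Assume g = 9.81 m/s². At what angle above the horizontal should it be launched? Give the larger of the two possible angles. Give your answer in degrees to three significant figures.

80.4°

Level-ground range R = v₀² sin(2θ)/g ⇒ sin(2θ) = gR/v₀² = 9.81 × 85.1 / 50.4² = 0.3287.
2θ = 19.19° or 180° − 19.19° = 160.8°, so θ = 9.594° or 80.41°.
The larger angle is 80.41°.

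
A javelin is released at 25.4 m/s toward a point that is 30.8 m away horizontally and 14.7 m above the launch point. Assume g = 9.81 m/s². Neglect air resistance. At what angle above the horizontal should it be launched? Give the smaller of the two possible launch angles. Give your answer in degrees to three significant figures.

42.0°

Trajectory: y = x tanθ − g x² (1 + tan²θ)/(2v₀²). With x = 30.8, y = 14.7, v₀ = 25.4, g = 9.81:
7.212 tan²θ − 30.8 tanθ + (21.91) = 0.
tanθ = [30.8 ± √(30.8² − 4 × 7.212 × (21.91))] / (2 × 7.212) = (30.8 ± 17.79) / 14.42, giving tanθ = 0.9019 or 3.369.
θ = 42.05° or 73.47°; the smaller is 42.05°.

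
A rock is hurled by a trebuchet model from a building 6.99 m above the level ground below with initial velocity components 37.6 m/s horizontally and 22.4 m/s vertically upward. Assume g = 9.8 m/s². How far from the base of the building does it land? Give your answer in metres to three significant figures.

Vertical motion (up positive, ground at y = 0): 4.900 t² − (22.40) t − 6.99 = 0, so t = (22.40 + √(22.40² + 2·9.80·6.99)) / 9.80 = (22.40 + 25.27) / 9.80 = 4.865 s.
Horizontal distance: R = vₓ t = 37.60 × 4.865 = 182.9 m.

183 m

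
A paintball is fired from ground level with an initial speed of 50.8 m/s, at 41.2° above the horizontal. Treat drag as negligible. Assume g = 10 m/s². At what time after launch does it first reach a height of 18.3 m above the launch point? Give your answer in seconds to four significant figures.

vₓ = 50.80 cos 41.2° = 38.22 m/s; v_y0 = 50.80 sin 41.2° = 33.46 m/s.
Require v_y0 t − ½ g t² = 18.3, i.e. 5.000 t² − 33.46 t + 18.3 = 0.
t = [33.46 ± √(33.46² − 2·10.0·18.3)] / 10.0 = (33.46 ± 27.45) / 10.0, so t = 0.6008 s or t = 6.091 s.
The first (ascending) time is 0.6008 s.

0.6008 s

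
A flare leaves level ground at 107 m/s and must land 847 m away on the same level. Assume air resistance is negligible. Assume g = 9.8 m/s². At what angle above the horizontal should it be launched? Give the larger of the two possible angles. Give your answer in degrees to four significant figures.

Level-ground range R = v₀² sin(2θ)/g ⇒ sin(2θ) = gR/v₀² = 9.80 × 847 / 107² = 0.7250.
2θ = 46.47° or 180° − 46.47° = 133.5°, so θ = 23.23° or 66.77°.
The larger angle is 66.77°.

66.77°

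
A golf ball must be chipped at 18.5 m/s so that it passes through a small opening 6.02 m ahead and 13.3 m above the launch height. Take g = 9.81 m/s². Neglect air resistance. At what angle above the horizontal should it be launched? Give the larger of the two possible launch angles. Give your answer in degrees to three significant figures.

83.2°

Trajectory: y = x tanθ − g x² (1 + tan²θ)/(2v₀²). With x = 6.02, y = 13.3, v₀ = 18.5, g = 9.81:
0.5194 tan²θ − 6.02 tanθ + (13.82) = 0.
tanθ = [6.02 ± √(6.02² − 4 × 0.5194 × (13.82))] / (2 × 0.5194) = (6.02 ± 2.744) / 1.039, giving tanθ = 3.154 or 8.437.
θ = 72.41° or 83.24°; the larger is 83.24°.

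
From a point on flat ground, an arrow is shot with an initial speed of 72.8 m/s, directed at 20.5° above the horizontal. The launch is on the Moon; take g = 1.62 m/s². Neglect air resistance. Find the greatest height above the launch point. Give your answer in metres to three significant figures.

201 m

Resolve: vₓ = 72.80 cos 20.5° = 68.19 m/s and v_y0 = 72.80 sin 20.5° = 25.50 m/s.
Peak height H = v_y0² / (2g) = 650.00 / 3.240 = 200.6 m.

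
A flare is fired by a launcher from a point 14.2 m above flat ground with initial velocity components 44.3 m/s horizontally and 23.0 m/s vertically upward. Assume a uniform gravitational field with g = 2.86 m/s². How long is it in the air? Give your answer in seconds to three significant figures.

Vertical motion (up positive, ground at y = 0): 1.430 t² − (23.00) t − 14.2 = 0, so t = (23.00 + √(23.00² + 2·2.86·14.2)) / 2.86 = (23.00 + 24.70) / 2.86 = 16.68 s.

16.7 s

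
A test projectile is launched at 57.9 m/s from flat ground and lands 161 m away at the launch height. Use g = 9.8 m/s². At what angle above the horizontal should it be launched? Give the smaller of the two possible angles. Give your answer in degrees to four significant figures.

14.04°

R = v₀² sin 2θ / g gives sin 2θ = gR/v₀² = 9.80·161/57.9² = 0.4706.
2θ = 28.08° or 180° − 28.08° = 151.9°, so θ = 14.04° or 75.96°.
The smaller angle is 14.04°.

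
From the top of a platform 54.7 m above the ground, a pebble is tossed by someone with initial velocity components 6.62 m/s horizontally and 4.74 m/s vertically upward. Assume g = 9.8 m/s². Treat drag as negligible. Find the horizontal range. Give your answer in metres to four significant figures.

Vertical motion (up positive, ground at y = 0): 4.900 t² − (4.740) t − 54.7 = 0, so t = (4.740 + √(4.740² + 2·9.80·54.7)) / 9.80 = (4.740 + 33.08) / 9.80 = 3.860 s.
Horizontal distance: R = vₓ t = 6.620 × 3.860 = 25.55 m.

25.55 m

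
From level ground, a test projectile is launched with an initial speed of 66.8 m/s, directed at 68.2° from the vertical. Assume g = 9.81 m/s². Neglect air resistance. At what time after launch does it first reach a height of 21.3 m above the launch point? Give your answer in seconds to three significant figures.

1.10 s

Resolve: vₓ = 66.80 sin 68.2° = 62.02 m/s and v_y0 = 66.80 cos 68.2° = 24.81 m/s.
Set y = v_y0 t − ½ g t² = 21.3: 4.905 t² − 24.81 t + 21.3 = 0.
Quadratic formula: t = (24.81 ± √197.50) / 9.81 = (24.81 ± 14.05) / 9.81 → t = 1.096 s or 3.961 s.
The first (ascending) time is 1.096 s.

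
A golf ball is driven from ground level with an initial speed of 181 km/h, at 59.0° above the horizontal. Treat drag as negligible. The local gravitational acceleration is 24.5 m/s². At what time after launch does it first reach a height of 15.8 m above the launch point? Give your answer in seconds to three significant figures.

Convert: 181 km/h = 181/3.6 = 50.28 m/s.
Horizontal component vₓ = 50.28 cos 59.0° = 25.89 m/s; vertical v_y0 = 50.28 sin 59.0° = 43.10 m/s.
Set y = v_y0 t − ½ g t² = 15.8: 12.25 t² − 43.10 t + 15.8 = 0.
t = [43.10 ± √(43.10² − 2·24.5·15.8)] / 24.5 = (43.10 ± 32.91) / 24.5, so t = 0.4158 s or t = 3.102 s.
The first (ascending) time is 0.4158 s.

0.416 s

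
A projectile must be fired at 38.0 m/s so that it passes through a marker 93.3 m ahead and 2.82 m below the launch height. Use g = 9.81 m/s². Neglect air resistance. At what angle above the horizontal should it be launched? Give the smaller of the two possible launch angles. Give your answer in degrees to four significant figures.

17.69°

Trajectory: y = x tanθ − g x² (1 + tan²θ)/(2v₀²). With x = 93.3, y = −2.82, v₀ = 38.0, g = 9.81:
29.57 tan²θ − 93.3 tanθ + (26.75) = 0.
tanθ = [93.3 ± √(93.3² − 4 × 29.57 × (26.75))] / (2 × 29.57) = (93.3 ± 74.44) / 59.14, giving tanθ = 0.3189 or 2.836.
θ = 17.69° or 70.58°; the smaller is 17.69°.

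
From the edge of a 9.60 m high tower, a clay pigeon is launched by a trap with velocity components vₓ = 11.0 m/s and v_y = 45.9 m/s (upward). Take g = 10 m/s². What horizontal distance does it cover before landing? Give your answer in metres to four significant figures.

103.2 m

With up positive and y = 0 at the ground: y(t) = 9.60 + (45.90) t − 5.000 t². Setting y = 0 and taking the positive root: t = [45.90 + √(45.90² + 2·10.0·9.60)] / 10.0 = (45.90 + 47.95) / 10.0 = 9.385 s.
Horizontal distance: R = vₓ t = 11.00 × 9.385 = 103.2 m.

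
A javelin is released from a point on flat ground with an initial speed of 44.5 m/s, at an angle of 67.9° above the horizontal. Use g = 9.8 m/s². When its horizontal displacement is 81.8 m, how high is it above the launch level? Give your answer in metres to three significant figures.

vₓ = 44.50 cos 67.9° = 16.74 m/s; v_y0 = 44.50 sin 67.9° = 41.23 m/s.
At x = 81.8 m, t = x/vₓ = 81.8/16.74 = 4.886 s.
Height: y = v_y0 t − ½ g t² = 41.23 × 4.886 − 4.900 × 4.886² = 201.4 − 117.0 = 84.48 m.

84.5 m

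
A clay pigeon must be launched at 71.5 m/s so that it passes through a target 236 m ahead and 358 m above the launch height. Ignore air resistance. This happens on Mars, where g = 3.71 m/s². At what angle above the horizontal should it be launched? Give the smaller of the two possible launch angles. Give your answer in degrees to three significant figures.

62.5°

Trajectory: y = x tanθ − g x² (1 + tan²θ)/(2v₀²). With x = 236, y = 358, v₀ = 71.5, g = 3.71:
20.21 tan²θ − 236 tanθ + (378.2) = 0.
tanθ = [236 ± √(236² − 4 × 20.21 × (378.2))] / (2 × 20.21) = (236 ± 158.5) / 40.42, giving tanθ = 1.917 or 9.760.
θ = 62.46° or 84.15°; the smaller is 62.46°.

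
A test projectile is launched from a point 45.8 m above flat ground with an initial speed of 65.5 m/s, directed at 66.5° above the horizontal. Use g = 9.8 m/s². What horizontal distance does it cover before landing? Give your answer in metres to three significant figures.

Horizontal component vₓ = 65.50 cos 66.5° = 26.12 m/s; vertical v_y0 = 65.50 sin 66.5° = 60.07 m/s.
The projectile lands when y = 45.8 + (60.07) t − ½·9.80·t² = 0. Positive root: t = (60.07 + √(60.07² + 2·9.80·45.8)) / 9.80 = (60.07 + 67.13) / 9.80 = 12.98 s.
Horizontal distance: R = vₓ t = 26.12 × 12.98 = 339.0 m.

339 m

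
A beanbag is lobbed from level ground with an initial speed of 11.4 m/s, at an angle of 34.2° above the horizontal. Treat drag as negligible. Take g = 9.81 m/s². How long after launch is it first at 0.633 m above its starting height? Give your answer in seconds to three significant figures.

0.108 s

Components: vₓ = 11.40 cos 34.2° = 9.429 m/s, v_y0 = 11.40 sin 34.2° = 6.408 m/s.
Require v_y0 t − ½ g t² = 0.633, i.e. 4.905 t² − 6.408 t + 0.633 = 0.
Quadratic formula: t = (6.408 ± √28.640) / 9.81 = (6.408 ± 5.352) / 9.81 → t = 0.1077 s or 1.199 s.
The first (ascending) time is 0.1077 s.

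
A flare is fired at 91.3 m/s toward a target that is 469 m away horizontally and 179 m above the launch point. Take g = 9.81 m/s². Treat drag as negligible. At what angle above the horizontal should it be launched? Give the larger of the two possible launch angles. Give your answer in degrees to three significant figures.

70.1°

Trajectory: y = x tanθ − g x² (1 + tan²θ)/(2v₀²). With x = 469, y = 179, v₀ = 91.3, g = 9.81:
129.4 tan²θ − 469 tanθ + (308.4) = 0.
tanθ = [469 ± √(469² − 4 × 129.4 × (308.4))] / (2 × 129.4) = (469 ± 245.5) / 258.9, giving tanθ = 0.8633 or 2.760.
θ = 40.81° or 70.08°; the larger is 70.08°.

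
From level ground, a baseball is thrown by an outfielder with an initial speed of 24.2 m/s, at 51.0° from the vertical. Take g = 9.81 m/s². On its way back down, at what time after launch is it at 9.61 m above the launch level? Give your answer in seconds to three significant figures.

2.22 s

vₓ = 24.20 sin 51.0° = 18.81 m/s; v_y0 = 24.20 cos 51.0° = 15.23 m/s.
Require v_y0 t − ½ g t² = 9.61, i.e. 4.905 t² − 15.23 t + 9.61 = 0.
Quadratic formula: t = (15.23 ± √43.391) / 9.81 = (15.23 ± 6.587) / 9.81 → t = 0.8810 s or 2.224 s.
The descending-branch root is 2.224 s.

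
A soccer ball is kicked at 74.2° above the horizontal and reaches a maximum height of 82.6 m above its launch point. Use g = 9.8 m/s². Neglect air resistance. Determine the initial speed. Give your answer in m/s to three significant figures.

41.8 m/s

At the peak v_y = 0, so v_y0 = √(2gH) = √(2 × 9.80 × 82.6) = 40.24 m/s.
v_y0 = v₀ sin θ ⇒ v₀ = 40.24 / sin 74.2° = 41.82 m/s.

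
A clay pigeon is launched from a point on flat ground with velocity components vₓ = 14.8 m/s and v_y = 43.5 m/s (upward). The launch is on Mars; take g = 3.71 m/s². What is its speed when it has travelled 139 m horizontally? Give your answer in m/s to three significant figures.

17.1 m/s

At x = 139 m, t = x/vₓ = 139/14.80 = 9.392 s.
Vertical velocity there: v_y = v_y0 − g t = 43.50 − 3.71 × 9.392 = 8.656 m/s.
Speed: √(vₓ² + v_y²) = √(14.80² + 8.656²) = 17.15 m/s.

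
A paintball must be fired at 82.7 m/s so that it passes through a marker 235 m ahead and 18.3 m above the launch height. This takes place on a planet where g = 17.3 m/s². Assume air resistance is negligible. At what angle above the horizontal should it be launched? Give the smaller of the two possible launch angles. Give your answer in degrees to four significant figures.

23.27°

Trajectory: y = x tanθ − g x² (1 + tan²θ)/(2v₀²). With x = 235, y = 18.3, v₀ = 82.7, g = 17.3:
69.85 tan²θ − 235 tanθ + (88.15) = 0.
tanθ = [235 ± √(235² − 4 × 69.85 × (88.15))] / (2 × 69.85) = (235 ± 174.9) / 139.7, giving tanθ = 0.4301 or 2.934.
θ = 23.27° or 71.18°; the smaller is 23.27°.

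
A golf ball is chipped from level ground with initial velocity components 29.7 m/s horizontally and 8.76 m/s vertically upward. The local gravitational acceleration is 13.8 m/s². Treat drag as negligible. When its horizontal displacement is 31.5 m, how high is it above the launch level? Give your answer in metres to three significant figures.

1.53 m

Time to reach x = 31.5 m: t = x/vₓ = 31.5/29.70 = 1.061 s.
Height: y = v_y0 t − ½ g t² = 8.760 × 1.061 − 6.900 × 1.061² = 9.291 − 7.762 = 1.529 m.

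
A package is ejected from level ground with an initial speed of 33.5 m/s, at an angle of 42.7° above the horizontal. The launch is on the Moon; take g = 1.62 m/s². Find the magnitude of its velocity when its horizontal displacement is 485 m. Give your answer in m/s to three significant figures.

26.3 m/s

Components: vₓ = 33.50 cos 42.7° = 24.62 m/s, v_y0 = 33.50 sin 42.7° = 22.72 m/s.
Time to reach x = 485 m: t = x/vₓ = 485/24.62 = 19.70 s.
Vertical velocity there: v_y = v_y0 − g t = 22.72 − 1.62 × 19.70 = −9.195 m/s.
Speed: √(vₓ² + v_y²) = √(24.62² + 9.195²) = 26.28 m/s.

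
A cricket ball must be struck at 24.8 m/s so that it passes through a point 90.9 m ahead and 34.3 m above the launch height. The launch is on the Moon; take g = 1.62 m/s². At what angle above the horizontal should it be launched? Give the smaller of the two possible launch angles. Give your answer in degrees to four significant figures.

Trajectory: y = x tanθ − g x² (1 + tan²θ)/(2v₀²). With x = 90.9, y = 34.3, v₀ = 24.8, g = 1.62:
10.88 tan²θ − 90.9 tanθ + (45.18) = 0.
tanθ = [90.9 ± √(90.9² − 4 × 10.88 × (45.18))] / (2 × 10.88) = (90.9 ± 79.35) / 21.76, giving tanθ = 0.5308 or 7.822.
θ = 27.96° or 82.71°; the smaller is 27.96°.

27.96°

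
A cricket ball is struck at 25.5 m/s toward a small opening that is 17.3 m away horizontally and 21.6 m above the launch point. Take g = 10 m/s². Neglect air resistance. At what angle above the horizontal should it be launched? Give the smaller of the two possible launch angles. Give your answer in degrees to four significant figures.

Trajectory: y = x tanθ − g x² (1 + tan²θ)/(2v₀²). With x = 17.3, y = 21.6, v₀ = 25.5, g = 10.0:
2.301 tan²θ − 17.3 tanθ + (23.90) = 0.
tanθ = [17.3 ± √(17.3² − 4 × 2.301 × (23.90))] / (2 × 2.301) = (17.3 ± 8.903) / 4.603, giving tanθ = 1.824 or 5.693.
θ = 61.27° or 80.04°; the smaller is 61.27°.

61.27°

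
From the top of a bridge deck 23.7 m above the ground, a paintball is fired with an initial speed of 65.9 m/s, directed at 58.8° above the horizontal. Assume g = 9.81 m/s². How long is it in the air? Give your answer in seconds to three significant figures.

vₓ = 65.90 cos 58.8° = 34.14 m/s; v_y0 = 65.90 sin 58.8° = 56.37 m/s.
With up positive and y = 0 at the ground: y(t) = 23.7 + (56.37) t − 4.905 t². Setting y = 0 and taking the positive root: t = [56.37 + √(56.37² + 2·9.81·23.7)] / 9.81 = (56.37 + 60.35) / 9.81 = 11.90 s.

11.9 s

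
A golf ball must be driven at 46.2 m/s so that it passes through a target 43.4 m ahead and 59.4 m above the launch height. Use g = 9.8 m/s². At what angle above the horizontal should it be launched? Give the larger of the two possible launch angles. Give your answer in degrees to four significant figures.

Trajectory: y = x tanθ − g x² (1 + tan²θ)/(2v₀²). With x = 43.4, y = 59.4, v₀ = 46.2, g = 9.80:
4.324 tan²θ − 43.4 tanθ + (63.72) = 0.
tanθ = [43.4 ± √(43.4² − 4 × 4.324 × (63.72))] / (2 × 4.324) = (43.4 ± 27.95) / 8.648, giving tanθ = 1.786 or 8.251.
θ = 60.76° or 83.09°; the larger is 83.09°.

83.09°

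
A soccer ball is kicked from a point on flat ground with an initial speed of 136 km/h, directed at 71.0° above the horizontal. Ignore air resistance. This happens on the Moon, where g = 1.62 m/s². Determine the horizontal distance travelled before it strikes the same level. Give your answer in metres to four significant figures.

542.4 m

Convert: 136 km/h = 136/3.6 = 37.78 m/s.
vₓ = 37.78 cos 71.0° = 12.30 m/s; v_y0 = 37.78 sin 71.0° = 35.72 m/s.
Flight time T = 2 v_y0 / g = 44.10 s.
Range: R = vₓ T = 12.30 × 44.10 = 542.4 m.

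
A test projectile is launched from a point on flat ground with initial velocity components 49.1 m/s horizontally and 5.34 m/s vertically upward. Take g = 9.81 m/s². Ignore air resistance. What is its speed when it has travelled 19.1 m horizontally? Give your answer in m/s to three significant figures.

49.1 m/s

At x = 19.1 m, t = x/vₓ = 19.1/49.10 = 0.3890 s.
Vertical velocity there: v_y = v_y0 − g t = 5.340 − 9.81 × 0.3890 = 1.524 m/s.
Speed: √(vₓ² + v_y²) = √(49.10² + 1.524²) = 49.12 m/s.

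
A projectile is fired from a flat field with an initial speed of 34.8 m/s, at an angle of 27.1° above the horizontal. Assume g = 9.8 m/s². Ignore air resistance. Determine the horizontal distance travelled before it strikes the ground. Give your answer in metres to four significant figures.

100.2 m

Resolve: vₓ = 34.80 cos 27.1° = 30.98 m/s and v_y0 = 34.80 sin 27.1° = 15.85 m/s.
Time aloft: T = 2 v_y0 / g = 2 × 15.85 / 9.80 = 3.235 s.
Horizontal distance R = vₓ T = 30.98 × 3.235 = 100.2 m.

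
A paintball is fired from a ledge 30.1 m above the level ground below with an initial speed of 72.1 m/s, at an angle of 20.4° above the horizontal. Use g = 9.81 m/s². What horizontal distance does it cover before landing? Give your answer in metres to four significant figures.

414.0 m

Horizontal component vₓ = 72.10 cos 20.4° = 67.58 m/s; vertical v_y0 = 72.10 sin 20.4° = 25.13 m/s.
The projectile lands when y = 30.1 + (25.13) t − ½·9.81·t² = 0. Positive root: t = (25.13 + √(25.13² + 2·9.81·30.1)) / 9.81 = (25.13 + 34.96) / 9.81 = 6.126 s.
Horizontal distance: R = vₓ t = 67.58 × 6.126 = 414.0 m.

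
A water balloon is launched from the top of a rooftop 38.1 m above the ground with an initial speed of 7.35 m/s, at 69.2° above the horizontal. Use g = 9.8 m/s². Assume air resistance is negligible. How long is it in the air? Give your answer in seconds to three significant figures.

Resolve: vₓ = 7.350 cos 69.2° = 2.610 m/s and v_y0 = 7.350 sin 69.2° = 6.871 m/s.
With up positive and y = 0 at the ground: y(t) = 38.1 + (6.871) t − 4.900 t². Setting y = 0 and taking the positive root: t = [6.871 + √(6.871² + 2·9.80·38.1)] / 9.80 = (6.871 + 28.18) / 9.80 = 3.576 s.

3.58 s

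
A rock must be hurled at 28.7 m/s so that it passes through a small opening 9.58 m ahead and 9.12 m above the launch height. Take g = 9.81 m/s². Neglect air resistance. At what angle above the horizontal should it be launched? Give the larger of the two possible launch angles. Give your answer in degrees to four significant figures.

86.52°

Trajectory: y = x tanθ − g x² (1 + tan²θ)/(2v₀²). With x = 9.58, y = 9.12, v₀ = 28.7, g = 9.81:
0.5465 tan²θ − 9.58 tanθ + (9.667) = 0.
tanθ = [9.58 ± √(9.58² − 4 × 0.5465 × (9.667))] / (2 × 0.5465) = (9.58 ± 8.405) / 1.093, giving tanθ = 1.075 or 16.45.
θ = 47.07° or 86.52°; the larger is 86.52°.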